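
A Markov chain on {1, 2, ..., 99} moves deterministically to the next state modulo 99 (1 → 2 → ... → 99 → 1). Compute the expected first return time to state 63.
E[T_63 | X_0 = 63] = 99

The chain cycles deterministically, so starting at state 63 it returns in exactly 99 steps. Equivalently, the stationary distribution is uniform π_j = 1/99 for every state j, so by Kac's formula E[T_63] = 1/π_63 = 99.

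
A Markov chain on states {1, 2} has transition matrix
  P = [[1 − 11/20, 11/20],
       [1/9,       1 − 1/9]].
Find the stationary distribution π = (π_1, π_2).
π_1 = 20/119, π_2 = 99/119

Solve πP = π with π_1 + π_2 = 1. From πP = π: π_1 · (1 − 11/20) + π_2 · 1/9 = π_1 ⇒ π_2 · 1/9 = π_1 · 11/20 ⇒ π_2/π_1 = (11/20)/(1/9) = 99/20. Together with π_1 + π_2 = 1:
  π_1 = (1/9)/(11/20 + 1/9) = (1/9)/(119/180) = 20/119,
  π_2 = (11/20)/(11/20 + 1/9) = (11/20)/(119/180) = 99/119.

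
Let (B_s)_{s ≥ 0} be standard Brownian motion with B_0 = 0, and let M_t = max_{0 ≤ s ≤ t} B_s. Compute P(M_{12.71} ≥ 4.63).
P(M_{12.71} ≥ 4.63) = 2·P(B_{12.71} ≥ 4.63) = 2(1 − Φ(4.63/√12.71)) ≈ 0.1940

By the reflection principle for Brownian motion, P(M_t ≥ a) = 2 · P(B_t ≥ a) for a ≥ 0. Since B_t ~ N(0, t), P(B_t ≥ 4.63) = 1 − Φ(4.63/√t) = 1 − Φ(4.63/√12.71) = 1 − Φ(1.2987). So
  P(M_{12.71} ≥ 4.63) = 2(1 − Φ(1.2987)) ≈ 0.1940.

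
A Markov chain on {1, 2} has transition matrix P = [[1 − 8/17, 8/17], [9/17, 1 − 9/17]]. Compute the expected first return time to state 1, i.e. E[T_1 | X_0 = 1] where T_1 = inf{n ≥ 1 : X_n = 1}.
E[T_1 | X_0 = 1] = 1/π_1 = 17/9

For an irreducible recurrent Markov chain with stationary distribution π, E[T_i | X_0 = i] = 1/π_i (Kac's formula). Here π_1 = (9/17)/(8/17 + 9/17) = (9/17)/(1) = 9/17, so E[T_1 | X_0 = 1] = 1/π_1 = (8/17 + 9/17)/(9/17) = (1)/(9/17) = 17/9.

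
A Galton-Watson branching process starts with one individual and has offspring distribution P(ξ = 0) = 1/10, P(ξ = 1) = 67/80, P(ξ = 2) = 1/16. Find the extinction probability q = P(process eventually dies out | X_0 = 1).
q = 1

Mean offspring μ = 0·1/10 + 1·67/80 + 2·1/16 = 77/80 ≤ 1. For μ ≤ 1 with offspring not concentrated at 1, the Galton-Watson process goes extinct almost surely, so q = 1.
(Algebraic check: The pgf is f(s) = 1/10 + 67/80·s + 1/16·s². The extinction probability q is the smallest fixed point of f in [0, 1]. Setting s = f(s):
  1/16·s² + (67/80 − 1)·s + 1/10 = 0
  1/16·s² − (1/10 + 1/16)·s + 1/10 = 0
which factors as (s − 1)·(1/16·s − 1/10) = 0, giving roots s = 1 and s = (1/10)/(1/16) = 8/5. Since 8/5 ≥ 1, the smallest root in [0, 1] is s = 1.)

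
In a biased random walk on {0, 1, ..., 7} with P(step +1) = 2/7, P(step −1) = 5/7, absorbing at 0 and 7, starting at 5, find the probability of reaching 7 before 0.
P(hit 7 before 0) = (1 − (5/2)^5) / (1 − (5/2)^7) = 4124/25999

Let u_k denote P(reach 7 before 0 | start at k). Boundary: u_0 = 0, u_7 = 1. Recurrence: u_k = 2/7·u_{k+1} + 5/7·u_{k-1} for 1 ≤ k ≤ 6. Try u_k = A + B·r^k with r = q/p = (5/7)/(2/7) = 5/2. Substitution satisfies the recurrence; boundary conditions give:
  u_k = (1 − r^k) / (1 − r^N) = (1 − (5/2)^5) / (1 − (5/2)^7) = 4124/25999.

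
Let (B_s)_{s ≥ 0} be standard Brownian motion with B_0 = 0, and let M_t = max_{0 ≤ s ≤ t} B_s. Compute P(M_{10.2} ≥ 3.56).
P(M_{10.2} ≥ 3.56) = 2·P(B_{10.2} ≥ 3.56) = 2(1 − Φ(3.56/√10.2)) ≈ 0.2650

By the reflection principle for Brownian motion, P(M_t ≥ a) = 2 · P(B_t ≥ a) for a ≥ 0. Since B_t ~ N(0, t), P(B_t ≥ 3.56) = 1 − Φ(3.56/√t) = 1 − Φ(3.56/√10.2) = 1 − Φ(1.1147). So
  P(M_{10.2} ≥ 3.56) = 2(1 − Φ(1.1147)) ≈ 0.2650.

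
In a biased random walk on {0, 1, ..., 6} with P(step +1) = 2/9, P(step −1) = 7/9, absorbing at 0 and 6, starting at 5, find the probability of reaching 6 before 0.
P(hit 6 before 0) = (1 − (7/2)^5) / (1 − (7/2)^6) = 6710/23517

Let u_k denote P(reach 6 before 0 | start at k). Boundary: u_0 = 0, u_6 = 1. Recurrence: u_k = 2/9·u_{k+1} + 7/9·u_{k-1} for 1 ≤ k ≤ 5. Try u_k = A + B·r^k with r = q/p = (7/9)/(2/9) = 7/2. Substitution satisfies the recurrence; boundary conditions give:
  u_k = (1 − r^k) / (1 − r^N) = (1 − (7/2)^5) / (1 − (7/2)^6) = 6710/23517.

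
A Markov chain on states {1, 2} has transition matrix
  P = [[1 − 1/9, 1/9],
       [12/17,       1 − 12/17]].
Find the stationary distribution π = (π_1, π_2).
π_1 = 108/125, π_2 = 17/125

Solve πP = π with π_1 + π_2 = 1. From πP = π: π_1 · (1 − 1/9) + π_2 · 12/17 = π_1 ⇒ π_2 · 12/17 = π_1 · 1/9 ⇒ π_2/π_1 = (1/9)/(12/17) = 17/108. Together with π_1 + π_2 = 1:
  π_1 = (12/17)/(1/9 + 12/17) = (12/17)/(125/153) = 108/125,
  π_2 = (1/9)/(1/9 + 12/17) = (1/9)/(125/153) = 17/125.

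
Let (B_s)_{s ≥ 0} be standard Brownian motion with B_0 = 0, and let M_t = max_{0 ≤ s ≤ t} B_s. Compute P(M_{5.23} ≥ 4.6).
P(M_{5.23} ≥ 4.6) = 2·P(B_{5.23} ≥ 4.6) = 2(1 − Φ(4.6/√5.23)) ≈ 0.0443

By the reflection principle for Brownian motion, P(M_t ≥ a) = 2 · P(B_t ≥ a) for a ≥ 0. Since B_t ~ N(0, t), P(B_t ≥ 4.6) = 1 − Φ(4.6/√t) = 1 − Φ(4.6/√5.23) = 1 − Φ(2.0114). So
  P(M_{5.23} ≥ 4.6) = 2(1 − Φ(2.0114)) ≈ 0.0443.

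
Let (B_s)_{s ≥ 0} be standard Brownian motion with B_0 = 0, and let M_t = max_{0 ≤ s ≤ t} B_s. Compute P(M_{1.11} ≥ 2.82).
P(M_{1.11} ≥ 2.82) = 2·P(B_{1.11} ≥ 2.82) = 2(1 − Φ(2.82/√1.11)) ≈ 0.0074

By the reflection principle for Brownian motion, P(M_t ≥ a) = 2 · P(B_t ≥ a) for a ≥ 0. Since B_t ~ N(0, t), P(B_t ≥ 2.82) = 1 − Φ(2.82/√t) = 1 − Φ(2.82/√1.11) = 1 − Φ(2.6766). So
  P(M_{1.11} ≥ 2.82) = 2(1 − Φ(2.6766)) ≈ 0.0074.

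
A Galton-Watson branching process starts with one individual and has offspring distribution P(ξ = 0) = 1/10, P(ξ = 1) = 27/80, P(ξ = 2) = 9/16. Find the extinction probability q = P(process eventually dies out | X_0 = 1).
q = 8/45

The pgf is f(s) = 1/10 + 27/80·s + 9/16·s². The extinction probability q is the smallest fixed point of f in [0, 1]. Setting s = f(s):
  9/16·s² + (27/80 − 1)·s + 1/10 = 0
  9/16·s² − (1/10 + 9/16)·s + 1/10 = 0
which factors as (s − 1)·(9/16·s − 1/10) = 0, giving roots s = 1 and s = (1/10)/(9/16) = 8/45.
Mean offspring μ = 27/80 + 2·9/16 = 117/80 > 1 (supercritical), so q < 1. The extinction probability is the smaller root: q = (1/10)/(9/16) = 8/45.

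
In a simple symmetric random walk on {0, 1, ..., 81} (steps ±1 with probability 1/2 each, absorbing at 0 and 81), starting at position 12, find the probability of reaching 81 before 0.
P(hit 81 before 0) = 12/81 = 4/27

Let u_k = P(hit 81 before 0 | start at k). Then u_0 = 0, u_81 = 1, and u_k = u_{k-1}/2 + u_{k+1}/2 for 1 ≤ k ≤ 80. This harmonic recurrence is solved by u_k = k/81, giving u_12 = 12/81 = 4/27.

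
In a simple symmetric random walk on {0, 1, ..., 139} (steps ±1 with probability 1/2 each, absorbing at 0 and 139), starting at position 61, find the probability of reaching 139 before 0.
P(hit 139 before 0) = 61/139

Let u_k = P(hit 139 before 0 | start at k). Then u_0 = 0, u_139 = 1, and u_k = u_{k-1}/2 + u_{k+1}/2 for 1 ≤ k ≤ 138. This harmonic recurrence is solved by u_k = k/139, giving u_61 = 61/139.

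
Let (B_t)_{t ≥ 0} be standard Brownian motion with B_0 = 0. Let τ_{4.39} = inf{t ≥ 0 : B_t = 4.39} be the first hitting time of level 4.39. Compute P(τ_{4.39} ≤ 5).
P(τ_{4.39} ≤ 5) = 2(1 − Φ(4.39/√5)) = 2(1 − Φ(1.9633)) ≈ 0.0496

By the reflection principle for standard BM, P(τ_b ≤ t) = 2 · P(B_t ≥ b). Since B_t ~ N(0, t), P(B_t ≥ 4.39) = 1 − Φ(4.39/√t) = 1 − Φ(4.39/√5) = 1 − Φ(1.9633) ≈ 0.02481. Doubling: P(τ_{4.39} ≤ 5) ≈ 2 · 0.02481 = 0.04962 ≈ 0.0496.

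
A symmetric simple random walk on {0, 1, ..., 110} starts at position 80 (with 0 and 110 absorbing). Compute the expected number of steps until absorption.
E[τ | X_0 = 80] = 2400

Let v_k = E[τ | X_0 = k]. Boundary: v_0 = v_110 = 0. Recurrence: v_k = 1 + (v_{k-1} + v_{k+1})/2 for 1 ≤ k ≤ 109. The particular solution to v_k − (v_{k-1} + v_{k+1})/2 = 1 is v_k = −k^2. Adding homogeneous solution A + B k and matching boundaries gives v_k = k (110 − k). Substituting k = 80: v_80 = 80 · 30 = 2400.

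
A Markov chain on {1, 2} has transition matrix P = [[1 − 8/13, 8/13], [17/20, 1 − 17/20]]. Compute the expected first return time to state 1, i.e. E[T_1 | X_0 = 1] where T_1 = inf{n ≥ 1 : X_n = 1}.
E[T_1 | X_0 = 1] = 1/π_1 = 381/221

For an irreducible recurrent Markov chain with stationary distribution π, E[T_i | X_0 = i] = 1/π_i (Kac's formula). Here π_1 = (17/20)/(8/13 + 17/20) = (17/20)/(381/260) = 221/381, so E[T_1 | X_0 = 1] = 1/π_1 = (8/13 + 17/20)/(17/20) = (381/260)/(17/20) = 381/221.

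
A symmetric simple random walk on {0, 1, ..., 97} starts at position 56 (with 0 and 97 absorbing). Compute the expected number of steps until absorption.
E[τ | X_0 = 56] = 2296

Let v_k = E[τ | X_0 = k]. Boundary: v_0 = v_97 = 0. Recurrence: v_k = 1 + (v_{k-1} + v_{k+1})/2 for 1 ≤ k ≤ 96. The particular solution to v_k − (v_{k-1} + v_{k+1})/2 = 1 is v_k = −k^2. Adding homogeneous solution A + B k and matching boundaries gives v_k = k (97 − k). Substituting k = 56: v_56 = 56 · 41 = 2296.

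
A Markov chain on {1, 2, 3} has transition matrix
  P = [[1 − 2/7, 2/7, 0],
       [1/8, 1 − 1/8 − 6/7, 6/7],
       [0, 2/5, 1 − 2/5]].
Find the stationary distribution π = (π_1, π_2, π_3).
π = (49/401, 112/401, 240/401)

This is a birth-death chain on three states, which satisfies detailed balance: π_1 · P_{12} = π_2 · P_{21} and π_2 · P_{23} = π_3 · P_{32}.
From π_1 · 2/7 = π_2 · 1/8: π_2/π_1 = (2/7)/(1/8) = 16/7.
From π_2 · 6/7 = π_3 · 2/5: π_3/π_2 = (6/7)/(2/5) = 15/7.
Take π_1 proportional to 1; then unnormalized π = (1, 16/7, 240/49). Normalize by dividing by the sum 401/49:
  π = (49/401, 112/401, 240/401).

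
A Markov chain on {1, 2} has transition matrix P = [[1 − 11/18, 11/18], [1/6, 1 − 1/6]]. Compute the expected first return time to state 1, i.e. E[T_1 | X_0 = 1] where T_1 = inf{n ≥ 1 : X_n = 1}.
E[T_1 | X_0 = 1] = 1/π_1 = 14/3

For an irreducible recurrent Markov chain with stationary distribution π, E[T_i | X_0 = i] = 1/π_i (Kac's formula). Here π_1 = (1/6)/(11/18 + 1/6) = (1/6)/(7/9) = 3/14, so E[T_1 | X_0 = 1] = 1/π_1 = (11/18 + 1/6)/(1/6) = (7/9)/(1/6) = 14/3.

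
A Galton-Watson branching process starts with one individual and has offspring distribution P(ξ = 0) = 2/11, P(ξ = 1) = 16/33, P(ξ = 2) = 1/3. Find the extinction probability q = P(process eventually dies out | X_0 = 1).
q = 6/11

The pgf is f(s) = 2/11 + 16/33·s + 1/3·s². The extinction probability q is the smallest fixed point of f in [0, 1]. Setting s = f(s):
  1/3·s² + (16/33 − 1)·s + 2/11 = 0
  1/3·s² − (2/11 + 1/3)·s + 2/11 = 0
which factors as (s − 1)·(1/3·s − 2/11) = 0, giving roots s = 1 and s = (2/11)/(1/3) = 6/11.
Mean offspring μ = 16/33 + 2·1/3 = 38/33 > 1 (supercritical), so q < 1. The extinction probability is the smaller root: q = (2/11)/(1/3) = 6/11.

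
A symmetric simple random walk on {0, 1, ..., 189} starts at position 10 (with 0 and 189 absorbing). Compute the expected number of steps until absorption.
E[τ | X_0 = 10] = 1790

Let v_k = E[τ | X_0 = k]. Boundary: v_0 = v_189 = 0. Recurrence: v_k = 1 + (v_{k-1} + v_{k+1})/2 for 1 ≤ k ≤ 188. The particular solution to v_k − (v_{k-1} + v_{k+1})/2 = 1 is v_k = −k^2. Adding homogeneous solution A + B k and matching boundaries gives v_k = k (189 − k). Substituting k = 10: v_10 = 10 · 179 = 1790.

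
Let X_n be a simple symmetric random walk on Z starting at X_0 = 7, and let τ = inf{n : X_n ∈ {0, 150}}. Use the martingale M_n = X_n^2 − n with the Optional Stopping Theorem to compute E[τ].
E[τ] = 1001

M_n = X_n^2 − n is a martingale (since E[X_{n+1}^2 | F_n] = X_n^2 + 1). By OST (τ has finite mean in a bounded region), E[M_τ] = E[M_0] = X_0^2 − 0 = 7^2 = 49. Also E[M_τ] = E[X_τ^2] − E[τ]. The walk exits at 0 or 150, with P(hit 150 first) = 7/150, so E[X_τ^2] = 150^2 · 7/150 + 0 = 1050. Thus E[τ] = E[X_τ^2] − E[M_τ] = 1050 − 49 = 1001 = 7(150 − 7) = 1001.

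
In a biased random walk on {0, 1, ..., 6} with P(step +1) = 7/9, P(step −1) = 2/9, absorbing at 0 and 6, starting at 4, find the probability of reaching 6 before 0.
P(hit 6 before 0) = (1 − (2/7)^4) / (1 − (2/7)^6) = 2597/2613

Let u_k denote P(reach 6 before 0 | start at k). Boundary: u_0 = 0, u_6 = 1. Recurrence: u_k = 7/9·u_{k+1} + 2/9·u_{k-1} for 1 ≤ k ≤ 5. Try u_k = A + B·r^k with r = q/p = (2/9)/(7/9) = 2/7. Substitution satisfies the recurrence; boundary conditions give:
  u_k = (1 − r^k) / (1 − r^N) = (1 − (2/7)^4) / (1 − (2/7)^6) = 2597/2613.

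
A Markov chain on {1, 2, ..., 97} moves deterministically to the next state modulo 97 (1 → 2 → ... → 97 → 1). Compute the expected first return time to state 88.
E[T_88 | X_0 = 88] = 97

The chain cycles deterministically, so starting at state 88 it returns in exactly 97 steps. Equivalently, the stationary distribution is uniform π_j = 1/97 for every state j, so by Kac's formula E[T_88] = 1/π_88 = 97.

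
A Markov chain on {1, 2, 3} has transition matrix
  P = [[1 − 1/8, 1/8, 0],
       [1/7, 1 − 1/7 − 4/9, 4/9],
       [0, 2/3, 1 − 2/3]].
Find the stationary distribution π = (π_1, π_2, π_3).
π = (24/59, 21/59, 14/59)

This is a birth-death chain on three states, which satisfies detailed balance: π_1 · P_{12} = π_2 · P_{21} and π_2 · P_{23} = π_3 · P_{32}.
From π_1 · 1/8 = π_2 · 1/7: π_2/π_1 = (1/8)/(1/7) = 7/8.
From π_2 · 4/9 = π_3 · 2/3: π_3/π_2 = (4/9)/(2/3) = 2/3.
Take π_1 proportional to 1; then unnormalized π = (1, 7/8, 7/12). Normalize by dividing by the sum 59/24:
  π = (24/59, 21/59, 14/59).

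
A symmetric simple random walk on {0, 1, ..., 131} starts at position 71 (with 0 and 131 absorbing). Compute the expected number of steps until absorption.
E[τ | X_0 = 71] = 4260

Let v_k = E[τ | X_0 = k]. Boundary: v_0 = v_131 = 0. Recurrence: v_k = 1 + (v_{k-1} + v_{k+1})/2 for 1 ≤ k ≤ 130. The particular solution to v_k − (v_{k-1} + v_{k+1})/2 = 1 is v_k = −k^2. Adding homogeneous solution A + B k and matching boundaries gives v_k = k (131 − k). Substituting k = 71: v_71 = 71 · 60 = 4260.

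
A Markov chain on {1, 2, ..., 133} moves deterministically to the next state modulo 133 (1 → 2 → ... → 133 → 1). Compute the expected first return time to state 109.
E[T_109 | X_0 = 109] = 133

The chain cycles deterministically, so starting at state 109 it returns in exactly 133 steps. Equivalently, the stationary distribution is uniform π_j = 1/133 for every state j, so by Kac's formula E[T_109] = 1/π_109 = 133.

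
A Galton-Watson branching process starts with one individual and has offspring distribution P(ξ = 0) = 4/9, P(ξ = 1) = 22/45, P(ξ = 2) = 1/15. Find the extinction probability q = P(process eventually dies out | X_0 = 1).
q = 1

Mean offspring μ = 0·4/9 + 1·22/45 + 2·1/15 = 28/45 ≤ 1. For μ ≤ 1 with offspring not concentrated at 1, the Galton-Watson process goes extinct almost surely, so q = 1.
(Algebraic check: The pgf is f(s) = 4/9 + 22/45·s + 1/15·s². The extinction probability q is the smallest fixed point of f in [0, 1]. Setting s = f(s):
  1/15·s² + (22/45 − 1)·s + 4/9 = 0
  1/15·s² − (4/9 + 1/15)·s + 4/9 = 0
which factors as (s − 1)·(1/15·s − 4/9) = 0, giving roots s = 1 and s = (4/9)/(1/15) = 20/3. Since 20/3 ≥ 1, the smallest root in [0, 1] is s = 1.)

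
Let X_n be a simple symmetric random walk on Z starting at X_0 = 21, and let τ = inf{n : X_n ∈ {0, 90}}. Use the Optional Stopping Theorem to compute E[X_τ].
E[X_τ] = 21

X_n is a martingale and τ is a bounded-mean stopping time (indeed τ is finite a.s. with bounded expectation since the walk is in a bounded region). By the OST, E[X_τ] = E[X_0] = 21. Equivalently: E[X_τ] = 90 · P(hit 90 first) + 0 · P(hit 0 first) = 90 · (21/90) = 21.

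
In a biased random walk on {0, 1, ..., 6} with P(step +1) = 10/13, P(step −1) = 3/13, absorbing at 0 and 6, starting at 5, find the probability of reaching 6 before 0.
P(hit 6 before 0) = (1 − (3/10)^5) / (1 − (3/10)^6) = 142510/142753

Let u_k denote P(reach 6 before 0 | start at k). Boundary: u_0 = 0, u_6 = 1. Recurrence: u_k = 10/13·u_{k+1} + 3/13·u_{k-1} for 1 ≤ k ≤ 5. Try u_k = A + B·r^k with r = q/p = (3/13)/(10/13) = 3/10. Substitution satisfies the recurrence; boundary conditions give:
  u_k = (1 − r^k) / (1 − r^N) = (1 − (3/10)^5) / (1 − (3/10)^6) = 142510/142753.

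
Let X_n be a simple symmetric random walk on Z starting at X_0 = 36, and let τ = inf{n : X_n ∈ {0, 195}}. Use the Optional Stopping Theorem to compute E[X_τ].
E[X_τ] = 36

X_n is a martingale and τ is a bounded-mean stopping time (indeed τ is finite a.s. with bounded expectation since the walk is in a bounded region). By the OST, E[X_τ] = E[X_0] = 36. Equivalently: E[X_τ] = 195 · P(hit 195 first) + 0 · P(hit 0 first) = 195 · (36/195) = 36.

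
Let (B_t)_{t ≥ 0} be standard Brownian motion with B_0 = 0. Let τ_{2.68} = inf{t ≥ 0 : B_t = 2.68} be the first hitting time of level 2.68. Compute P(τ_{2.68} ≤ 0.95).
P(τ_{2.68} ≤ 0.95) = 2(1 − Φ(2.68/√0.95)) = 2(1 − Φ(2.7496)) ≈ 0.0060

By the reflection principle for standard BM, P(τ_b ≤ t) = 2 · P(B_t ≥ b). Since B_t ~ N(0, t), P(B_t ≥ 2.68) = 1 − Φ(2.68/√t) = 1 − Φ(2.68/√0.95) = 1 − Φ(2.7496) ≈ 0.00298. Doubling: P(τ_{2.68} ≤ 0.95) ≈ 2 · 0.00298 = 0.00596 ≈ 0.0060.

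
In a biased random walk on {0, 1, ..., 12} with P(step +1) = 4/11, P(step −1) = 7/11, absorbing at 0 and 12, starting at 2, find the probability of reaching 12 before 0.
P(hit 12 before 0) = (1 − (7/4)^2) / (1 − (7/4)^12) = 1048576/418924545

Let u_k denote P(reach 12 before 0 | start at k). Boundary: u_0 = 0, u_12 = 1. Recurrence: u_k = 4/11·u_{k+1} + 7/11·u_{k-1} for 1 ≤ k ≤ 11. Try u_k = A + B·r^k with r = q/p = (7/11)/(4/11) = 7/4. Substitution satisfies the recurrence; boundary conditions give:
  u_k = (1 − r^k) / (1 − r^N) = (1 − (7/4)^2) / (1 − (7/4)^12) = 1048576/418924545.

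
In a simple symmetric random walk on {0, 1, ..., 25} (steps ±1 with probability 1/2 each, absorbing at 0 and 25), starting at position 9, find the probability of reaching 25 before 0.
P(hit 25 before 0) = 9/25

Let u_k = P(hit 25 before 0 | start at k). Then u_0 = 0, u_25 = 1, and u_k = u_{k-1}/2 + u_{k+1}/2 for 1 ≤ k ≤ 24. This harmonic recurrence is solved by u_k = k/25, giving u_9 = 9/25.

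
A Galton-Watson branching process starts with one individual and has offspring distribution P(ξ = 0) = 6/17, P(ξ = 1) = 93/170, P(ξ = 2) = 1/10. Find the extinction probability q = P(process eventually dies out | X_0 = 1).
q = 1

Mean offspring μ = 0·6/17 + 1·93/170 + 2·1/10 = 127/170 ≤ 1. For μ ≤ 1 with offspring not concentrated at 1, the Galton-Watson process goes extinct almost surely, so q = 1.
(Algebraic check: The pgf is f(s) = 6/17 + 93/170·s + 1/10·s². The extinction probability q is the smallest fixed point of f in [0, 1]. Setting s = f(s):
  1/10·s² + (93/170 − 1)·s + 6/17 = 0
  1/10·s² − (6/17 + 1/10)·s + 6/17 = 0
which factors as (s − 1)·(1/10·s − 6/17) = 0, giving roots s = 1 and s = (6/17)/(1/10) = 60/17. Since 60/17 ≥ 1, the smallest root in [0, 1] is s = 1.)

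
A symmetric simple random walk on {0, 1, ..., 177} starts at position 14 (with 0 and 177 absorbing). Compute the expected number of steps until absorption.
E[τ | X_0 = 14] = 2282

Let v_k = E[τ | X_0 = k]. Boundary: v_0 = v_177 = 0. Recurrence: v_k = 1 + (v_{k-1} + v_{k+1})/2 for 1 ≤ k ≤ 176. The particular solution to v_k − (v_{k-1} + v_{k+1})/2 = 1 is v_k = −k^2. Adding homogeneous solution A + B k and matching boundaries gives v_k = k (177 − k). Substituting k = 14: v_14 = 14 · 163 = 2282.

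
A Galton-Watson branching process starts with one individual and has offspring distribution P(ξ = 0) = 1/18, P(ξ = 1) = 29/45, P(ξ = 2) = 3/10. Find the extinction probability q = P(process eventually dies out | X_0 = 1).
q = 5/27

The pgf is f(s) = 1/18 + 29/45·s + 3/10·s². The extinction probability q is the smallest fixed point of f in [0, 1]. Setting s = f(s):
  3/10·s² + (29/45 − 1)·s + 1/18 = 0
  3/10·s² − (1/18 + 3/10)·s + 1/18 = 0
which factors as (s − 1)·(3/10·s − 1/18) = 0, giving roots s = 1 and s = (1/18)/(3/10) = 5/27.
Mean offspring μ = 29/45 + 2·3/10 = 56/45 > 1 (supercritical), so q < 1. The extinction probability is the smaller root: q = (1/18)/(3/10) = 5/27.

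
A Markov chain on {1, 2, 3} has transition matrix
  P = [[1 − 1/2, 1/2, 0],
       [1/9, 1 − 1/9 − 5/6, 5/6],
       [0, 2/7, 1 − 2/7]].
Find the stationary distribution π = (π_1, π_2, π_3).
π = (8/149, 36/149, 105/149)

This is a birth-death chain on three states, which satisfies detailed balance: π_1 · P_{12} = π_2 · P_{21} and π_2 · P_{23} = π_3 · P_{32}.
From π_1 · 1/2 = π_2 · 1/9: π_2/π_1 = (1/2)/(1/9) = 9/2.
From π_2 · 5/6 = π_3 · 2/7: π_3/π_2 = (5/6)/(2/7) = 35/12.
Take π_1 proportional to 1; then unnormalized π = (1, 9/2, 105/8). Normalize by dividing by the sum 149/8:
  π = (8/149, 36/149, 105/149).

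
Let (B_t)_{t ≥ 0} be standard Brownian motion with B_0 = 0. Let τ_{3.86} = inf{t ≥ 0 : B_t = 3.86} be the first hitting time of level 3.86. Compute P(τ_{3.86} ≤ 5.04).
P(τ_{3.86} ≤ 5.04) = 2(1 − Φ(3.86/√5.04)) = 2(1 − Φ(1.7194)) ≈ 0.0855

By the reflection principle for standard BM, P(τ_b ≤ t) = 2 · P(B_t ≥ b). Since B_t ~ N(0, t), P(B_t ≥ 3.86) = 1 − Φ(3.86/√t) = 1 − Φ(3.86/√5.04) = 1 − Φ(1.7194) ≈ 0.04277. Doubling: P(τ_{3.86} ≤ 5.04) ≈ 2 · 0.04277 = 0.08554 ≈ 0.0855.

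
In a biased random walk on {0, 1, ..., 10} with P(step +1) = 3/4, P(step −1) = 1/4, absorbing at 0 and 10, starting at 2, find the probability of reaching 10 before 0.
P(hit 10 before 0) = (1 − (1/3)^2) / (1 − (1/3)^10) = 6561/7381

Let u_k denote P(reach 10 before 0 | start at k). Boundary: u_0 = 0, u_10 = 1. Recurrence: u_k = 3/4·u_{k+1} + 1/4·u_{k-1} for 1 ≤ k ≤ 9. Try u_k = A + B·r^k with r = q/p = (1/4)/(3/4) = 1/3. Substitution satisfies the recurrence; boundary conditions give:
  u_k = (1 − r^k) / (1 − r^N) = (1 − (1/3)^2) / (1 − (1/3)^10) = 6561/7381.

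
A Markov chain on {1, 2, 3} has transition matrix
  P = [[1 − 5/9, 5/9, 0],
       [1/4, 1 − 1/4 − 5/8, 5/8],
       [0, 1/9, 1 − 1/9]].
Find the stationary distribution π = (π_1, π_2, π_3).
π = (18/283, 40/283, 225/283)

This is a birth-death chain on three states, which satisfies detailed balance: π_1 · P_{12} = π_2 · P_{21} and π_2 · P_{23} = π_3 · P_{32}.
From π_1 · 5/9 = π_2 · 1/4: π_2/π_1 = (5/9)/(1/4) = 20/9.
From π_2 · 5/8 = π_3 · 1/9: π_3/π_2 = (5/8)/(1/9) = 45/8.
Take π_1 proportional to 1; then unnormalized π = (1, 20/9, 25/2). Normalize by dividing by the sum 283/18:
  π = (18/283, 40/283, 225/283).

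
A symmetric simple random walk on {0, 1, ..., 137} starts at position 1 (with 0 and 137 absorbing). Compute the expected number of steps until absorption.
E[τ | X_0 = 1] = 136

Let v_k = E[τ | X_0 = k]. Boundary: v_0 = v_137 = 0. Recurrence: v_k = 1 + (v_{k-1} + v_{k+1})/2 for 1 ≤ k ≤ 136. The particular solution to v_k − (v_{k-1} + v_{k+1})/2 = 1 is v_k = −k^2. Adding homogeneous solution A + B k and matching boundaries gives v_k = k (137 − k). Substituting k = 1: v_1 = 1 · 136 = 136.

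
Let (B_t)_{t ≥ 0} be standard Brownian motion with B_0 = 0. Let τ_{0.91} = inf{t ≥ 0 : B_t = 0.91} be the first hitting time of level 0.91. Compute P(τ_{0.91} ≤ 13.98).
P(τ_{0.91} ≤ 13.98) = 2(1 − Φ(0.91/√13.98)) = 2(1 − Φ(0.2434)) ≈ 0.8077

By the reflection principle for standard BM, P(τ_b ≤ t) = 2 · P(B_t ≥ b). Since B_t ~ N(0, t), P(B_t ≥ 0.91) = 1 − Φ(0.91/√t) = 1 − Φ(0.91/√13.98) = 1 − Φ(0.2434) ≈ 0.40385. Doubling: P(τ_{0.91} ≤ 13.98) ≈ 2 · 0.40385 = 0.80770 ≈ 0.8077.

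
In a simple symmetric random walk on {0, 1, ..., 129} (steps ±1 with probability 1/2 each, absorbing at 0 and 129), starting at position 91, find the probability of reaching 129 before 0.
P(hit 129 before 0) = 91/129

Let u_k = P(hit 129 before 0 | start at k). Then u_0 = 0, u_129 = 1, and u_k = u_{k-1}/2 + u_{k+1}/2 for 1 ≤ k ≤ 128. This harmonic recurrence is solved by u_k = k/129, giving u_91 = 91/129.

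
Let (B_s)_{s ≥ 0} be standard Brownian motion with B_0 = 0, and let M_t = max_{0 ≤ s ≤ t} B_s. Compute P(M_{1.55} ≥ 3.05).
P(M_{1.55} ≥ 3.05) = 2·P(B_{1.55} ≥ 3.05) = 2(1 − Φ(3.05/√1.55)) ≈ 0.0143

By the reflection principle for Brownian motion, P(M_t ≥ a) = 2 · P(B_t ≥ a) for a ≥ 0. Since B_t ~ N(0, t), P(B_t ≥ 3.05) = 1 − Φ(3.05/√t) = 1 − Φ(3.05/√1.55) = 1 − Φ(2.4498). So
  P(M_{1.55} ≥ 3.05) = 2(1 − Φ(2.4498)) ≈ 0.0143.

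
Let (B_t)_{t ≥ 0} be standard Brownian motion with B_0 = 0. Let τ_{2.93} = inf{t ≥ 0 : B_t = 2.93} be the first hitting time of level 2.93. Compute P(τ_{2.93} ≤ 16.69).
P(τ_{2.93} ≤ 16.69) = 2(1 − Φ(2.93/√16.69)) = 2(1 − Φ(0.7172)) ≈ 0.4733

By the reflection principle for standard BM, P(τ_b ≤ t) = 2 · P(B_t ≥ b). Since B_t ~ N(0, t), P(B_t ≥ 2.93) = 1 − Φ(2.93/√t) = 1 − Φ(2.93/√16.69) = 1 − Φ(0.7172) ≈ 0.23663. Doubling: P(τ_{2.93} ≤ 16.69) ≈ 2 · 0.23663 = 0.47326 ≈ 0.4733.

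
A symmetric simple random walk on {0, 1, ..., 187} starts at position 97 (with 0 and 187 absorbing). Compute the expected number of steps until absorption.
E[τ | X_0 = 97] = 8730

Let v_k = E[τ | X_0 = k]. Boundary: v_0 = v_187 = 0. Recurrence: v_k = 1 + (v_{k-1} + v_{k+1})/2 for 1 ≤ k ≤ 186. The particular solution to v_k − (v_{k-1} + v_{k+1})/2 = 1 is v_k = −k^2. Adding homogeneous solution A + B k and matching boundaries gives v_k = k (187 − k). Substituting k = 97: v_97 = 97 · 90 = 8730.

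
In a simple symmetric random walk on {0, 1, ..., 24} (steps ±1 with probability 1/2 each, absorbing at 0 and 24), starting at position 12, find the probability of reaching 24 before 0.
P(hit 24 before 0) = 12/24 = 1/2

Let u_k = P(hit 24 before 0 | start at k). Then u_0 = 0, u_24 = 1, and u_k = u_{k-1}/2 + u_{k+1}/2 for 1 ≤ k ≤ 23. This harmonic recurrence is solved by u_k = k/24, giving u_12 = 12/24 = 1/2.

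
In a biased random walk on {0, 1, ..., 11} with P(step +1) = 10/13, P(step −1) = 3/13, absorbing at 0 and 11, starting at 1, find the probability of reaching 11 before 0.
P(hit 11 before 0) = (1 − (3/10)^1) / (1 − (3/10)^11) = 10000000000/14285688979

Let u_k denote P(reach 11 before 0 | start at k). Boundary: u_0 = 0, u_11 = 1. Recurrence: u_k = 10/13·u_{k+1} + 3/13·u_{k-1} for 1 ≤ k ≤ 10. Try u_k = A + B·r^k with r = q/p = (3/13)/(10/13) = 3/10. Substitution satisfies the recurrence; boundary conditions give:
  u_k = (1 − r^k) / (1 − r^N) = (1 − (3/10)^1) / (1 − (3/10)^11) = 10000000000/14285688979.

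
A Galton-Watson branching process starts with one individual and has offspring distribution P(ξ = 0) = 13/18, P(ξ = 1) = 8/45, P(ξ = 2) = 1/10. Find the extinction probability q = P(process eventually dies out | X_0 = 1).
q = 1

Mean offspring μ = 0·13/18 + 1·8/45 + 2·1/10 = 17/45 ≤ 1. For μ ≤ 1 with offspring not concentrated at 1, the Galton-Watson process goes extinct almost surely, so q = 1.
(Algebraic check: The pgf is f(s) = 13/18 + 8/45·s + 1/10·s². The extinction probability q is the smallest fixed point of f in [0, 1]. Setting s = f(s):
  1/10·s² + (8/45 − 1)·s + 13/18 = 0
  1/10·s² − (13/18 + 1/10)·s + 13/18 = 0
which factors as (s − 1)·(1/10·s − 13/18) = 0, giving roots s = 1 and s = (13/18)/(1/10) = 65/9. Since 65/9 ≥ 1, the smallest root in [0, 1] is s = 1.)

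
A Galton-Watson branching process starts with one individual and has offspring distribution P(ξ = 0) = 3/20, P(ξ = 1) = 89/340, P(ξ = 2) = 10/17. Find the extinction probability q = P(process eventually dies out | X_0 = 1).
q = 51/200

The pgf is f(s) = 3/20 + 89/340·s + 10/17·s². The extinction probability q is the smallest fixed point of f in [0, 1]. Setting s = f(s):
  10/17·s² + (89/340 − 1)·s + 3/20 = 0
  10/17·s² − (3/20 + 10/17)·s + 3/20 = 0
which factors as (s − 1)·(10/17·s − 3/20) = 0, giving roots s = 1 and s = (3/20)/(10/17) = 51/200.
Mean offspring μ = 89/340 + 2·10/17 = 489/340 > 1 (supercritical), so q < 1. The extinction probability is the smaller root: q = (3/20)/(10/17) = 51/200.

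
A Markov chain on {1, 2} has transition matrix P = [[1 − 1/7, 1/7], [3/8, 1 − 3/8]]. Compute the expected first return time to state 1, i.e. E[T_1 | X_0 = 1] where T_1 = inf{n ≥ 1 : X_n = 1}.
E[T_1 | X_0 = 1] = 1/π_1 = 29/21

For an irreducible recurrent Markov chain with stationary distribution π, E[T_i | X_0 = i] = 1/π_i (Kac's formula). Here π_1 = (3/8)/(1/7 + 3/8) = (3/8)/(29/56) = 21/29, so E[T_1 | X_0 = 1] = 1/π_1 = (1/7 + 3/8)/(3/8) = (29/56)/(3/8) = 29/21.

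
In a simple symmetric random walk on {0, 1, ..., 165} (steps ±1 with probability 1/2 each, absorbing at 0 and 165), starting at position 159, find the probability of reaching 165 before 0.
P(hit 165 before 0) = 159/165 = 53/55

Let u_k = P(hit 165 before 0 | start at k). Then u_0 = 0, u_165 = 1, and u_k = u_{k-1}/2 + u_{k+1}/2 for 1 ≤ k ≤ 164. This harmonic recurrence is solved by u_k = k/165, giving u_159 = 159/165 = 53/55.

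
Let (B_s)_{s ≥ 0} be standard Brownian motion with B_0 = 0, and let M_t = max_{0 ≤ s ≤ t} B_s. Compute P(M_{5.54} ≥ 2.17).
P(M_{5.54} ≥ 2.17) = 2·P(B_{5.54} ≥ 2.17) = 2(1 − Φ(2.17/√5.54)) ≈ 0.3566

By the reflection principle for Brownian motion, P(M_t ≥ a) = 2 · P(B_t ≥ a) for a ≥ 0. Since B_t ~ N(0, t), P(B_t ≥ 2.17) = 1 − Φ(2.17/√t) = 1 − Φ(2.17/√5.54) = 1 − Φ(0.9219). So
  P(M_{5.54} ≥ 2.17) = 2(1 − Φ(0.9219)) ≈ 0.3566.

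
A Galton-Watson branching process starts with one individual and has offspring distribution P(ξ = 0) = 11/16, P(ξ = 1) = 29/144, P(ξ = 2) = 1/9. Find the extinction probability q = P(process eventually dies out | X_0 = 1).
q = 1

Mean offspring μ = 0·11/16 + 1·29/144 + 2·1/9 = 61/144 ≤ 1. For μ ≤ 1 with offspring not concentrated at 1, the Galton-Watson process goes extinct almost surely, so q = 1.
(Algebraic check: The pgf is f(s) = 11/16 + 29/144·s + 1/9·s². The extinction probability q is the smallest fixed point of f in [0, 1]. Setting s = f(s):
  1/9·s² + (29/144 − 1)·s + 11/16 = 0
  1/9·s² − (11/16 + 1/9)·s + 11/16 = 0
which factors as (s − 1)·(1/9·s − 11/16) = 0, giving roots s = 1 and s = (11/16)/(1/9) = 99/16. Since 99/16 ≥ 1, the smallest root in [0, 1] is s = 1.)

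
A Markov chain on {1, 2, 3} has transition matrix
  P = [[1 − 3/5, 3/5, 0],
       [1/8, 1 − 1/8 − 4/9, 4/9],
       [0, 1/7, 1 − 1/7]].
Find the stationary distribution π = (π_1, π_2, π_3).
π = (15/311, 72/311, 224/311)

This is a birth-death chain on three states, which satisfies detailed balance: π_1 · P_{12} = π_2 · P_{21} and π_2 · P_{23} = π_3 · P_{32}.
From π_1 · 3/5 = π_2 · 1/8: π_2/π_1 = (3/5)/(1/8) = 24/5.
From π_2 · 4/9 = π_3 · 1/7: π_3/π_2 = (4/9)/(1/7) = 28/9.
Take π_1 proportional to 1; then unnormalized π = (1, 24/5, 224/15). Normalize by dividing by the sum 311/15:
  π = (15/311, 72/311, 224/311).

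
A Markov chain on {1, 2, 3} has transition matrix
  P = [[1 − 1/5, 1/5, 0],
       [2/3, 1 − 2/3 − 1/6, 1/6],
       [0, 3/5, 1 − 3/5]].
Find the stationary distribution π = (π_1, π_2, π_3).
π = (60/83, 18/83, 5/83)

This is a birth-death chain on three states, which satisfies detailed balance: π_1 · P_{12} = π_2 · P_{21} and π_2 · P_{23} = π_3 · P_{32}.
From π_1 · 1/5 = π_2 · 2/3: π_2/π_1 = (1/5)/(2/3) = 3/10.
From π_2 · 1/6 = π_3 · 3/5: π_3/π_2 = (1/6)/(3/5) = 5/18.
Take π_1 proportional to 1; then unnormalized π = (1, 3/10, 1/12). Normalize by dividing by the sum 83/60:
  π = (60/83, 18/83, 5/83).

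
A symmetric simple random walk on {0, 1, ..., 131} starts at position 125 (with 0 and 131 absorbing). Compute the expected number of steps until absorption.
E[τ | X_0 = 125] = 750

Let v_k = E[τ | X_0 = k]. Boundary: v_0 = v_131 = 0. Recurrence: v_k = 1 + (v_{k-1} + v_{k+1})/2 for 1 ≤ k ≤ 130. The particular solution to v_k − (v_{k-1} + v_{k+1})/2 = 1 is v_k = −k^2. Adding homogeneous solution A + B k and matching boundaries gives v_k = k (131 − k). Substituting k = 125: v_125 = 125 · 6 = 750.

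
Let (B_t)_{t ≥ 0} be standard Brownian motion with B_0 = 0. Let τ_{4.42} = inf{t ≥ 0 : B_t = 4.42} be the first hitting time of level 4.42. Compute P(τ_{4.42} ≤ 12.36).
P(τ_{4.42} ≤ 12.36) = 2(1 − Φ(4.42/√12.36)) = 2(1 − Φ(1.2572)) ≈ 0.2087

By the reflection principle for standard BM, P(τ_b ≤ t) = 2 · P(B_t ≥ b). Since B_t ~ N(0, t), P(B_t ≥ 4.42) = 1 − Φ(4.42/√t) = 1 − Φ(4.42/√12.36) = 1 − Φ(1.2572) ≈ 0.10434. Doubling: P(τ_{4.42} ≤ 12.36) ≈ 2 · 0.10434 = 0.20868 ≈ 0.2087.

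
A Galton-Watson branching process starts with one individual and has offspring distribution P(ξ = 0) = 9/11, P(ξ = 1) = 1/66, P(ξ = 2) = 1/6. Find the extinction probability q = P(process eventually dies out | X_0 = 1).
q = 1

Mean offspring μ = 0·9/11 + 1·1/66 + 2·1/6 = 23/66 ≤ 1. For μ ≤ 1 with offspring not concentrated at 1, the Galton-Watson process goes extinct almost surely, so q = 1.
(Algebraic check: The pgf is f(s) = 9/11 + 1/66·s + 1/6·s². The extinction probability q is the smallest fixed point of f in [0, 1]. Setting s = f(s):
  1/6·s² + (1/66 − 1)·s + 9/11 = 0
  1/6·s² − (9/11 + 1/6)·s + 9/11 = 0
which factors as (s − 1)·(1/6·s − 9/11) = 0, giving roots s = 1 and s = (9/11)/(1/6) = 54/11. Since 54/11 ≥ 1, the smallest root in [0, 1] is s = 1.)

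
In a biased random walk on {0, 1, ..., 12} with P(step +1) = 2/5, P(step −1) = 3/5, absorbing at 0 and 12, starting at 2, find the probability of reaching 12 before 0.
P(hit 12 before 0) = (1 − (3/2)^2) / (1 − (3/2)^12) = 1024/105469

Let u_k denote P(reach 12 before 0 | start at k). Boundary: u_0 = 0, u_12 = 1. Recurrence: u_k = 2/5·u_{k+1} + 3/5·u_{k-1} for 1 ≤ k ≤ 11. Try u_k = A + B·r^k with r = q/p = (3/5)/(2/5) = 3/2. Substitution satisfies the recurrence; boundary conditions give:
  u_k = (1 − r^k) / (1 − r^N) = (1 − (3/2)^2) / (1 − (3/2)^12) = 1024/105469.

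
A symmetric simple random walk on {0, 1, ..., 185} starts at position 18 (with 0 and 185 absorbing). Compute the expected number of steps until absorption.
E[τ | X_0 = 18] = 3006

Let v_k = E[τ | X_0 = k]. Boundary: v_0 = v_185 = 0. Recurrence: v_k = 1 + (v_{k-1} + v_{k+1})/2 for 1 ≤ k ≤ 184. The particular solution to v_k − (v_{k-1} + v_{k+1})/2 = 1 is v_k = −k^2. Adding homogeneous solution A + B k and matching boundaries gives v_k = k (185 − k). Substituting k = 18: v_18 = 18 · 167 = 3006.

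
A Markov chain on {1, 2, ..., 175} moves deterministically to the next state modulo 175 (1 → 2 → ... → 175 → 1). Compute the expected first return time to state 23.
E[T_23 | X_0 = 23] = 175

The chain cycles deterministically, so starting at state 23 it returns in exactly 175 steps. Equivalently, the stationary distribution is uniform π_j = 1/175 for every state j, so by Kac's formula E[T_23] = 1/π_23 = 175.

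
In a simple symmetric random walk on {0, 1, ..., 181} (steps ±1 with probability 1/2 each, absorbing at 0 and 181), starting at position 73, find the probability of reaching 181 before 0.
P(hit 181 before 0) = 73/181

Let u_k = P(hit 181 before 0 | start at k). Then u_0 = 0, u_181 = 1, and u_k = u_{k-1}/2 + u_{k+1}/2 for 1 ≤ k ≤ 180. This harmonic recurrence is solved by u_k = k/181, giving u_73 = 73/181.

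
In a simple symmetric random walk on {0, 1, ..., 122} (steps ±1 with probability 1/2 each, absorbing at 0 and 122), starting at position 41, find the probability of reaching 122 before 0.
P(hit 122 before 0) = 41/122

Let u_k = P(hit 122 before 0 | start at k). Then u_0 = 0, u_122 = 1, and u_k = u_{k-1}/2 + u_{k+1}/2 for 1 ≤ k ≤ 121. This harmonic recurrence is solved by u_k = k/122, giving u_41 = 41/122.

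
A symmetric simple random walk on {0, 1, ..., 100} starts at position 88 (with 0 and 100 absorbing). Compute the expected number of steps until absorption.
E[τ | X_0 = 88] = 1056

Let v_k = E[τ | X_0 = k]. Boundary: v_0 = v_100 = 0. Recurrence: v_k = 1 + (v_{k-1} + v_{k+1})/2 for 1 ≤ k ≤ 99. The particular solution to v_k − (v_{k-1} + v_{k+1})/2 = 1 is v_k = −k^2. Adding homogeneous solution A + B k and matching boundaries gives v_k = k (100 − k). Substituting k = 88: v_88 = 88 · 12 = 1056.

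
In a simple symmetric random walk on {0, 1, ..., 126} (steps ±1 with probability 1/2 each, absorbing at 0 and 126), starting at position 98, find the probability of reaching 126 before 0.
P(hit 126 before 0) = 98/126 = 7/9

Let u_k = P(hit 126 before 0 | start at k). Then u_0 = 0, u_126 = 1, and u_k = u_{k-1}/2 + u_{k+1}/2 for 1 ≤ k ≤ 125. This harmonic recurrence is solved by u_k = k/126, giving u_98 = 98/126 = 7/9.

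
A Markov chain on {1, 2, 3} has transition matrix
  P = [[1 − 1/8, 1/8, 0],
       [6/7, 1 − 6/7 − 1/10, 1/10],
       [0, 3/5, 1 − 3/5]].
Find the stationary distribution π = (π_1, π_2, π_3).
π = (288/337, 42/337, 7/337)

This is a birth-death chain on three states, which satisfies detailed balance: π_1 · P_{12} = π_2 · P_{21} and π_2 · P_{23} = π_3 · P_{32}.
From π_1 · 1/8 = π_2 · 6/7: π_2/π_1 = (1/8)/(6/7) = 7/48.
From π_2 · 1/10 = π_3 · 3/5: π_3/π_2 = (1/10)/(3/5) = 1/6.
Take π_1 proportional to 1; then unnormalized π = (1, 7/48, 7/288). Normalize by dividing by the sum 337/288:
  π = (288/337, 42/337, 7/337).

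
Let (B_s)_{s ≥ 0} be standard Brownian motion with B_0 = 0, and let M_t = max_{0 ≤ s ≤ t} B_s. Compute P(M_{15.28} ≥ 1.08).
P(M_{15.28} ≥ 1.08) = 2·P(B_{15.28} ≥ 1.08) = 2(1 − Φ(1.08/√15.28)) ≈ 0.7823

By the reflection principle for Brownian motion, P(M_t ≥ a) = 2 · P(B_t ≥ a) for a ≥ 0. Since B_t ~ N(0, t), P(B_t ≥ 1.08) = 1 − Φ(1.08/√t) = 1 − Φ(1.08/√15.28) = 1 − Φ(0.2763). So
  P(M_{15.28} ≥ 1.08) = 2(1 − Φ(0.2763)) ≈ 0.7823.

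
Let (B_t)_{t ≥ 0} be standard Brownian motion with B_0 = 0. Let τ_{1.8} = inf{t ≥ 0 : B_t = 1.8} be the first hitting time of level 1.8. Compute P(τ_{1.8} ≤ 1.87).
P(τ_{1.8} ≤ 1.87) = 2(1 − Φ(1.8/√1.87)) = 2(1 − Φ(1.3163)) ≈ 0.1881

By the reflection principle for standard BM, P(τ_b ≤ t) = 2 · P(B_t ≥ b). Since B_t ~ N(0, t), P(B_t ≥ 1.8) = 1 − Φ(1.8/√t) = 1 − Φ(1.8/√1.87) = 1 − Φ(1.3163) ≈ 0.09404. Doubling: P(τ_{1.8} ≤ 1.87) ≈ 2 · 0.09404 = 0.18808 ≈ 0.1881.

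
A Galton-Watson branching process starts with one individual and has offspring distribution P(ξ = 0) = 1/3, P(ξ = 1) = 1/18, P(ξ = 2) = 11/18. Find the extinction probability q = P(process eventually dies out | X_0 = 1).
q = 6/11

The pgf is f(s) = 1/3 + 1/18·s + 11/18·s². The extinction probability q is the smallest fixed point of f in [0, 1]. Setting s = f(s):
  11/18·s² + (1/18 − 1)·s + 1/3 = 0
  11/18·s² − (1/3 + 11/18)·s + 1/3 = 0
which factors as (s − 1)·(11/18·s − 1/3) = 0, giving roots s = 1 and s = (1/3)/(11/18) = 6/11.
Mean offspring μ = 1/18 + 2·11/18 = 23/18 > 1 (supercritical), so q < 1. The extinction probability is the smaller root: q = (1/3)/(11/18) = 6/11.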